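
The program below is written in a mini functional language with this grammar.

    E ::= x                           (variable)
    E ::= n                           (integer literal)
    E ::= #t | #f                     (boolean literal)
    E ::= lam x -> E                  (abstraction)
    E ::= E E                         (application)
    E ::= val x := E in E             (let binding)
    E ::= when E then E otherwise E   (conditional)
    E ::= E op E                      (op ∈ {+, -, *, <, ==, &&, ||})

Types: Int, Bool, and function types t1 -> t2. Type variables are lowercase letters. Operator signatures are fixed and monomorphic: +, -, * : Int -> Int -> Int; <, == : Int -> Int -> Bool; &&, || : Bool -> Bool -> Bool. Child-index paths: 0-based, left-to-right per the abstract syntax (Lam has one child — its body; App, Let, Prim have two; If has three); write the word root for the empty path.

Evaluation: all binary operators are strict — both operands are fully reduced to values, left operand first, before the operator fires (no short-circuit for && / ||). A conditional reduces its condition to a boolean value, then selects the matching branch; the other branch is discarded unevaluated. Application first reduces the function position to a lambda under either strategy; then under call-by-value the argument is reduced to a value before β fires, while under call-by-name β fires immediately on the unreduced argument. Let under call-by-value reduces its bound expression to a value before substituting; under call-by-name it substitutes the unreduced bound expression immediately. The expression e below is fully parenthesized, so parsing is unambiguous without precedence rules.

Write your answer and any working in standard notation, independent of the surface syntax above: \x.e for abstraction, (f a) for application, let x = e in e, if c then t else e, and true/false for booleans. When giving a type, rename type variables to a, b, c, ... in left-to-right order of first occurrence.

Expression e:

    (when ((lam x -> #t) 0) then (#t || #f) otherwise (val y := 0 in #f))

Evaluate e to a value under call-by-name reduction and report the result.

Answer: true

Working:
step 0: (if ((\x.true) 0) then (true || false) else (let y = 0 in false))
step 1: [beta@0] (if true then (true || false) else (let y = 0 in false))
step 2: [if@root] (true || false)
step 3: [delta@root] true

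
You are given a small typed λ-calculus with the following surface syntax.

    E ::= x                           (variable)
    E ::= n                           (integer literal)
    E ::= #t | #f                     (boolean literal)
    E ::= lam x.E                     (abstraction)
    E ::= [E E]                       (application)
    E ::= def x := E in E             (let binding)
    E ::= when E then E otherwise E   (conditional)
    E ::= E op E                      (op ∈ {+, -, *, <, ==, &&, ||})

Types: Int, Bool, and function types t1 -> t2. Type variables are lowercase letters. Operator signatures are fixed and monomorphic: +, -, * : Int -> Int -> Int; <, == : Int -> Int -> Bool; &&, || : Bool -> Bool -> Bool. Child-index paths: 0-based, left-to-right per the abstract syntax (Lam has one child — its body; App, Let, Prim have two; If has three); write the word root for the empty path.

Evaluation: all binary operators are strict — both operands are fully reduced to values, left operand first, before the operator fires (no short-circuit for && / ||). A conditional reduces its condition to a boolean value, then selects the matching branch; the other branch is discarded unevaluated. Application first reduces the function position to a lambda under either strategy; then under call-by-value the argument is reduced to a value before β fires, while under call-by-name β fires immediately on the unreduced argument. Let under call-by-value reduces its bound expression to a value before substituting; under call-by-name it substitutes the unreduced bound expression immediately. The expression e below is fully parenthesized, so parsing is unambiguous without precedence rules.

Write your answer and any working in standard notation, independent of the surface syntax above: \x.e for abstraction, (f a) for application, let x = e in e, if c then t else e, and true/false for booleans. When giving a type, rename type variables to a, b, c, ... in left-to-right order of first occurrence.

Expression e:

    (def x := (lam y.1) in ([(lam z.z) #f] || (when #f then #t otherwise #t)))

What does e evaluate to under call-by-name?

Answer: true

Derivation:
step 0: (let x = (\y.1) in (((\z.z) false) || (if false then true else true)))
step 1: [let@root] (((\z.z) false) || (if false then true else true))
step 2: [beta@0] (false || (if false then true else true))
step 3: [if@1] (false || true)
step 4: [delta@root] true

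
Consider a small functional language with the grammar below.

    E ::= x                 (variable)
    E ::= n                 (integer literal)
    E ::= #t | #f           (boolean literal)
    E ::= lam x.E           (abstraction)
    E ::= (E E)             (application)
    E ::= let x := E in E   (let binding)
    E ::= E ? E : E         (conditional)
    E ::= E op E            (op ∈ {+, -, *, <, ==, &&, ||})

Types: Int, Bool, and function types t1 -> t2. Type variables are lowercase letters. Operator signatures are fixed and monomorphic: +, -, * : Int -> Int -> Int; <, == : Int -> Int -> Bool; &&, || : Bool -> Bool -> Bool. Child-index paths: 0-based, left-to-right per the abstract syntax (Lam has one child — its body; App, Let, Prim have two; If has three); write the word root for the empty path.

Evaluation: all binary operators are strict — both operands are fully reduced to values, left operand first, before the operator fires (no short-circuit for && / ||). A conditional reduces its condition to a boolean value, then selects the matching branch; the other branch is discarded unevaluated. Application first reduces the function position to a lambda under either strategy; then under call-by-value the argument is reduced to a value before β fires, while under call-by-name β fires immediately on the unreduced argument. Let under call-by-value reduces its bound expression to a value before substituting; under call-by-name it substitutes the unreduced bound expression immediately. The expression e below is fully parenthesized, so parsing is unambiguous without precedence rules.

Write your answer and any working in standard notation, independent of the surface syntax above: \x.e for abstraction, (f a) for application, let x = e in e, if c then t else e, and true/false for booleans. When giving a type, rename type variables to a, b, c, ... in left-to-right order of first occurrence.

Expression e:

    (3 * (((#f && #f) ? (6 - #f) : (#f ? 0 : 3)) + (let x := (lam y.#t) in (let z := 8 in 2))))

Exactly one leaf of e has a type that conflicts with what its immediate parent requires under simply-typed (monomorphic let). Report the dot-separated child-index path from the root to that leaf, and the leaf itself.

Trace:
  unify Int ~ Int
  unify Bool ~ Bool
  unify Bool ~ Bool
  unify Bool ~ Bool
  unify Int ~ Int
  unify Bool ~ Int
  FAIL: mismatch Bool ~ Int

Answer: 1.0.1.1 : false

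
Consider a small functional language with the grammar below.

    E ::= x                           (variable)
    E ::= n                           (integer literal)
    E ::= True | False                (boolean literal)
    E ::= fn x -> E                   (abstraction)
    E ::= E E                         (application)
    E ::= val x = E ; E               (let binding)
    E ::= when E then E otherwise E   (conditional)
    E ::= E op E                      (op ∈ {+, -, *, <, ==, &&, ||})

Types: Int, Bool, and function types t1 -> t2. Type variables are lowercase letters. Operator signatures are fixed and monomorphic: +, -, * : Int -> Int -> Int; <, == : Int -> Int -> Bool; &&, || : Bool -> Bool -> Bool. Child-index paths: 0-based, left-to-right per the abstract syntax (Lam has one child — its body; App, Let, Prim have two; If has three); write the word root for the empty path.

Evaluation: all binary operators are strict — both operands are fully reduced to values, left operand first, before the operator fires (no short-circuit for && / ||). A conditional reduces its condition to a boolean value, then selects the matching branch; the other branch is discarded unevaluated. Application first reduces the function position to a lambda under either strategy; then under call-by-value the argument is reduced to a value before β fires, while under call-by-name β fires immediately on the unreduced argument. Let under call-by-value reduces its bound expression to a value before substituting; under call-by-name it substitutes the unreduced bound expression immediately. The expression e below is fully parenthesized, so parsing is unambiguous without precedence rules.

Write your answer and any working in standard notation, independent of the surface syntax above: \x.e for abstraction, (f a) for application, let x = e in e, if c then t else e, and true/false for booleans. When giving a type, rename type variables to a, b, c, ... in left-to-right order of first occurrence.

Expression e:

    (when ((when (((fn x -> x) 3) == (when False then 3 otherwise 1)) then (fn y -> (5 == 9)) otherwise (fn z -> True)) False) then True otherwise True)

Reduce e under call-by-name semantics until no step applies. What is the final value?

Answer: true

Derivation:
step 0: (if ((if (((\x.x) 3) == (if false then 3 else 1)) then (\y.(5 == 9)) else (\z.true)) false) then true else true)
step 1: [beta@0.0.0.0] (if ((if (3 == (if false then 3 else 1)) then (\y.(5 == 9)) else (\z.true)) false) then true else true)
step 2: [if@0.0.0.1] (if ((if (3 == 1) then (\y.(5 == 9)) else (\z.true)) false) then true else true)
step 3: [delta@0.0.0] (if ((if false then (\y.(5 == 9)) else (\z.true)) false) then true else true)
step 4: [if@0.0] (if ((\z.true) false) then true else true)
step 5: [beta@0] (if true then true else true)
step 6: [if@root] true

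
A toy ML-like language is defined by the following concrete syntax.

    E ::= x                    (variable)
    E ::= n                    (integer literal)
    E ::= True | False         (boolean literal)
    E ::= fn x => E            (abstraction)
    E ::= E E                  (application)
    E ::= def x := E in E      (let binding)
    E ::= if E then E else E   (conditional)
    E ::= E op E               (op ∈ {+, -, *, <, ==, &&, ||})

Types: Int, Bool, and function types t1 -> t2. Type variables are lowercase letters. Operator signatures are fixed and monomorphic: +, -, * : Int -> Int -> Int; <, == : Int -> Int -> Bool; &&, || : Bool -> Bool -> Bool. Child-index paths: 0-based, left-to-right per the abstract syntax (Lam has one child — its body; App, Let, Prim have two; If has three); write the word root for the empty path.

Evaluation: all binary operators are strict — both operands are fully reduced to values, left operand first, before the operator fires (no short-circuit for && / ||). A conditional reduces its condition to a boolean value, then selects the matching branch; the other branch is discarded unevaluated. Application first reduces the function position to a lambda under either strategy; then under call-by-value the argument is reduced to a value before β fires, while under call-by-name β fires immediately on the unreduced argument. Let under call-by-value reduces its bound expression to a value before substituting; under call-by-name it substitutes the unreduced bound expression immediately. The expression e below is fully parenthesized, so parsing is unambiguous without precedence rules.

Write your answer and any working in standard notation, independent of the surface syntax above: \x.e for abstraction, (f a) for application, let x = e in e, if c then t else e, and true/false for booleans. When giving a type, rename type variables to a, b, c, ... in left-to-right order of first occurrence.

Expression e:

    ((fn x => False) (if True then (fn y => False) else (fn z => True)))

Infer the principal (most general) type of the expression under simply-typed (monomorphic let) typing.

Answer: Bool

Trace:
\x._ : a -> Bool
  unify Bool ~ Bool
\y._ : b -> Bool
\z._ : c -> Bool
  unify b -> Bool ~ c -> Bool
  unify b ~ c
  unify Bool ~ Bool
  unify a -> Bool ~ (c -> Bool) -> d
  unify a ~ c -> Bool
  unify Bool ~ d
_ _ : Bool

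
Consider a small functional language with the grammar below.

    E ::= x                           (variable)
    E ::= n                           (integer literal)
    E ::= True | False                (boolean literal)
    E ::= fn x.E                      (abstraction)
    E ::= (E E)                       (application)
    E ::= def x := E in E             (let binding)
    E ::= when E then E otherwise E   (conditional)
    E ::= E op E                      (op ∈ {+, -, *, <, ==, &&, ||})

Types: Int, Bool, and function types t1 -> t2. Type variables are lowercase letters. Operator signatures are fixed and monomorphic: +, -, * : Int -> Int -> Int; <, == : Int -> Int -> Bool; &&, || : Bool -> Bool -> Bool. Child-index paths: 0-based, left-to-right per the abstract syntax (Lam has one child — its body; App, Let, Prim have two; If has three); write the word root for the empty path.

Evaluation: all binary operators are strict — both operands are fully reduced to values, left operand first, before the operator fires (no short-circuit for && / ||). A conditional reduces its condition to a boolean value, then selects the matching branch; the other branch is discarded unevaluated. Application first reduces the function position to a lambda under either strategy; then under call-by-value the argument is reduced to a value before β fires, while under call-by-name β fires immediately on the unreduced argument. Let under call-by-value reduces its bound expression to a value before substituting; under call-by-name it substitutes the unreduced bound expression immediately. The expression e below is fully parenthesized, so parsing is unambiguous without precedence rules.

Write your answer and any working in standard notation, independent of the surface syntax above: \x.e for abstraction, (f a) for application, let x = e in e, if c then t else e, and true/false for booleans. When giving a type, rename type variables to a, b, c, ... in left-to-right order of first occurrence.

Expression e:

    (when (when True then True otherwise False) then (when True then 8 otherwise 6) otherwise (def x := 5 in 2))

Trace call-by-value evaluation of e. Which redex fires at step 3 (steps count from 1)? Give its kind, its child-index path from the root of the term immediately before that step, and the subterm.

Answer: if at root : (if true then 8 else 6)

Trace:
step 0: (if (if true then true else false) then (if true then 8 else 6) else (let x = 5 in 2))
step 1: [if@0] (if true then (if true then 8 else 6) else (let x = 5 in 2))
step 2: [if@root] (if true then 8 else 6)
step 3: [if@root] 8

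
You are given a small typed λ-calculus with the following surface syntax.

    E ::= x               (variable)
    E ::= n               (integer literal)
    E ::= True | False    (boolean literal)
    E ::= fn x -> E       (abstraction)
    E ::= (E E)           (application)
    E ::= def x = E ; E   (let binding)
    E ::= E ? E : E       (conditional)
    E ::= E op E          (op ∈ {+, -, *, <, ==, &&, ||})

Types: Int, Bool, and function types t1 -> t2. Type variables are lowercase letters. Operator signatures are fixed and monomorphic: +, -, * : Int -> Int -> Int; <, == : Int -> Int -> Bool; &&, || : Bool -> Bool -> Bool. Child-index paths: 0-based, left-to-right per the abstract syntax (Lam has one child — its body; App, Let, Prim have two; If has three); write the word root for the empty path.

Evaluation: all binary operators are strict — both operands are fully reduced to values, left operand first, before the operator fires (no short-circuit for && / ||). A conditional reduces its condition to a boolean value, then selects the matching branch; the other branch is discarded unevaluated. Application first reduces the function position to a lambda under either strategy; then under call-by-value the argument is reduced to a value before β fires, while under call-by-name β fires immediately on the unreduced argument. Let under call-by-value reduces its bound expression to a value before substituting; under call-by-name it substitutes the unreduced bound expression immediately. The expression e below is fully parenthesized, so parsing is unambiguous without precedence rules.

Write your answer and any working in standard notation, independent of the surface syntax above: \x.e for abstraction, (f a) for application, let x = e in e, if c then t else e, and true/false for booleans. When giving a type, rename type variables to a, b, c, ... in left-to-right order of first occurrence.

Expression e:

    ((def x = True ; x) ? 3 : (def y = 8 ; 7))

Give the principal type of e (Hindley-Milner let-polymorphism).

Trace:
let x : Bool
x : Bool
  unify Bool ~ Bool
let y : Int
  unify Int ~ Int

Answer: Int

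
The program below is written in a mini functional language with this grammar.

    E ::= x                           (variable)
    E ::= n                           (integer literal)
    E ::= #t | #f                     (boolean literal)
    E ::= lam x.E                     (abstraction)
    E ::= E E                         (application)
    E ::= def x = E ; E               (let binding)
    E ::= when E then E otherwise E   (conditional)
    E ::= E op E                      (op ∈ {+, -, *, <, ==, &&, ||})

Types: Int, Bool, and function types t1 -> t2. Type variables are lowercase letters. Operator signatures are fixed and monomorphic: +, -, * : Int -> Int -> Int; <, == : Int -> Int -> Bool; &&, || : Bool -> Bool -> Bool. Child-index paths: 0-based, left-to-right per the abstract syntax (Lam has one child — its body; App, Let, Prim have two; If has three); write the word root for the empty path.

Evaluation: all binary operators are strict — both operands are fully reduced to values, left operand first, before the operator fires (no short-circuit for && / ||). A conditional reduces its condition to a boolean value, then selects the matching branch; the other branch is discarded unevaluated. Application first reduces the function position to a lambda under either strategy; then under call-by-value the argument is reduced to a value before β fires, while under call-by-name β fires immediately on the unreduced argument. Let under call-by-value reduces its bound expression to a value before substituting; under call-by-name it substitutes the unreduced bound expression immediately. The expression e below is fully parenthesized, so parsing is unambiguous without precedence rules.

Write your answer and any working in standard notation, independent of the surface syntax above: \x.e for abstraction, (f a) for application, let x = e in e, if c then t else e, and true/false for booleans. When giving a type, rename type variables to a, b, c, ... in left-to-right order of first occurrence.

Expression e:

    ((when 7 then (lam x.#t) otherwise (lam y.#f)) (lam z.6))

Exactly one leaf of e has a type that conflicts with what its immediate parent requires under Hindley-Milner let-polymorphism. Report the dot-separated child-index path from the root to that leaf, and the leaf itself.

Answer: 0.0 : 7

Working:
  unify Int ~ Bool
  FAIL: mismatch Int ~ Bool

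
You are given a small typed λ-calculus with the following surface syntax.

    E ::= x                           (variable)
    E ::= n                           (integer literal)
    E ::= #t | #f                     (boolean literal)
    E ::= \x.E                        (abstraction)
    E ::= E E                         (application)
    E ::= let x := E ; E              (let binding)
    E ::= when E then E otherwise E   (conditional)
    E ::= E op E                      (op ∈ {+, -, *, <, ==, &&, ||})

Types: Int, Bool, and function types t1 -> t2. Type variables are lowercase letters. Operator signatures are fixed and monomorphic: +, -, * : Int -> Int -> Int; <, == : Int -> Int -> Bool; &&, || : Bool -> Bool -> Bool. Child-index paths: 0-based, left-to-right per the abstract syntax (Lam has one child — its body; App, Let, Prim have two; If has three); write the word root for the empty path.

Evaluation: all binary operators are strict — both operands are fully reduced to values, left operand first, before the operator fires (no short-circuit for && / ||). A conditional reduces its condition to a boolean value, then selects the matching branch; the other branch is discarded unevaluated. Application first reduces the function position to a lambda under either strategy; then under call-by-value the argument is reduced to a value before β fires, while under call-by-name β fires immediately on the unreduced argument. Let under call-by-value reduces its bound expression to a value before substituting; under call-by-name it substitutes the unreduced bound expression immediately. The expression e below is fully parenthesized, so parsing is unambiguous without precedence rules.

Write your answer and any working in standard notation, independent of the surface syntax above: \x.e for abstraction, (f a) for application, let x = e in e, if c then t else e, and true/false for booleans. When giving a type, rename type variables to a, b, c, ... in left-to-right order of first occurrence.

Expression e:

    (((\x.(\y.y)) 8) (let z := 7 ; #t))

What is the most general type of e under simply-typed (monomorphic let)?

Answer: Bool

Trace:
y : b
\y._ : b -> b
\x._ : a -> b -> b
  unify a -> b -> b ~ Int -> c
  unify a ~ Int
  unify b -> b ~ c
_ _ : b -> b
let z : Int
  unify b -> b ~ Bool -> d
  unify b ~ Bool
  unify Bool ~ d
_ _ : Bool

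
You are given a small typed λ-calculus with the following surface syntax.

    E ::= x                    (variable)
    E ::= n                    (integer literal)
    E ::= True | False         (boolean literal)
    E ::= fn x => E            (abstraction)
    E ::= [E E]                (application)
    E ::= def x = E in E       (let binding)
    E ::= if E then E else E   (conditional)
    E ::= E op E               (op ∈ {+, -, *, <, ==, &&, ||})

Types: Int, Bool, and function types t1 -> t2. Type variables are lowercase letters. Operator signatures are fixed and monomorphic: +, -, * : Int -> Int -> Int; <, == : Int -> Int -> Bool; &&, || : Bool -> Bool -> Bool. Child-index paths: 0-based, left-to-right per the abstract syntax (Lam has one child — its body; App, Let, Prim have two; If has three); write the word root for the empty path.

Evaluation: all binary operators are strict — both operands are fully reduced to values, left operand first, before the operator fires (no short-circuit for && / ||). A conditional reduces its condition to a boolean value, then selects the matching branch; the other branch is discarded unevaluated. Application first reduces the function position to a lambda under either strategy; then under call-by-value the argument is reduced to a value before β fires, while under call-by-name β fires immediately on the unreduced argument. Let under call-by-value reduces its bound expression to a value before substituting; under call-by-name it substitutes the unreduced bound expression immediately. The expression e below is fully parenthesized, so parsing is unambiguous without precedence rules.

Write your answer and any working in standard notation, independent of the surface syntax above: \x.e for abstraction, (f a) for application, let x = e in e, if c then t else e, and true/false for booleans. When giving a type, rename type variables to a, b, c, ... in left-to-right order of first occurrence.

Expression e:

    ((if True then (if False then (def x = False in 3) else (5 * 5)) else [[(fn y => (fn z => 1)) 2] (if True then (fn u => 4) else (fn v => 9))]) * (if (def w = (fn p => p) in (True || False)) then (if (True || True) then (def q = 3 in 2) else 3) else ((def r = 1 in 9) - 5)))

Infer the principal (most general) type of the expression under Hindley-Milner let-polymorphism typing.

Derivation:
  unify Bool ~ Bool
  unify Bool ~ Bool
let x : Bool
  unify Int ~ Int
  unify Int ~ Int
  unify Int ~ Int
\z._ : b -> Int
\y._ : a -> b -> Int
  unify a -> b -> Int ~ Int -> c
  unify a ~ Int
  unify b -> Int ~ c
_ _ : b -> Int
  unify Bool ~ Bool
\u._ : d -> Int
\v._ : e -> Int
  unify d -> Int ~ e -> Int
  unify d ~ e
  unify Int ~ Int
  unify b -> Int ~ (e -> Int) -> f
  unify b ~ e -> Int
  unify Int ~ f
_ _ : Int
  unify Int ~ Int
  unify Int ~ Int
p : g
\p._ : g -> g
let w : forall. g -> g
  unify Bool ~ Bool
  unify Bool ~ Bool
  unify Bool ~ Bool
  unify Bool ~ Bool
  unify Bool ~ Bool
  unify Bool ~ Bool
let q : Int
  unify Int ~ Int
let r : Int
  unify Int ~ Int
  unify Int ~ Int
  unify Int ~ Int
  unify Int ~ Int

Answer: Int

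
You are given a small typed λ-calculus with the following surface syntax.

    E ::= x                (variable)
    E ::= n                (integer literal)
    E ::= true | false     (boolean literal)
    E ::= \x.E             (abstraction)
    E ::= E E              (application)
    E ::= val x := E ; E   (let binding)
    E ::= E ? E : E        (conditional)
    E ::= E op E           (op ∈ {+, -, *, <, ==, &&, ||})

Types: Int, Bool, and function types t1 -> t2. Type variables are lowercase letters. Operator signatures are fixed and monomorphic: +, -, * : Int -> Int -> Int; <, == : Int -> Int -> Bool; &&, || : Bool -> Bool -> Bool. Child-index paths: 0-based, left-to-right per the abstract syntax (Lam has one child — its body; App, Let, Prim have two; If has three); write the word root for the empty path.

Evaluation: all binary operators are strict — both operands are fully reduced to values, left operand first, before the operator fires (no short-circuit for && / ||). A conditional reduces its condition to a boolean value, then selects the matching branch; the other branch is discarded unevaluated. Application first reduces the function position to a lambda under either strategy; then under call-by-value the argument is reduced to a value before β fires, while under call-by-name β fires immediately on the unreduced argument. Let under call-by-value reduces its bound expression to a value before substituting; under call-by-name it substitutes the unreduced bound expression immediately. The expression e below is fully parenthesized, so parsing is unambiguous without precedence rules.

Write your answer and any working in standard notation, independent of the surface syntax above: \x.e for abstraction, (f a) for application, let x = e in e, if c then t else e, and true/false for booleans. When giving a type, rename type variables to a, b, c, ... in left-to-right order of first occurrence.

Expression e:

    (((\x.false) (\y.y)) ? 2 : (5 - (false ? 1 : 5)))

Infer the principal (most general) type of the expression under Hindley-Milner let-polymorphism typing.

Derivation:
\x._ : a -> Bool
y : b
\y._ : b -> b
  unify a -> Bool ~ (b -> b) -> c
  unify a ~ b -> b
  unify Bool ~ c
_ _ : Bool
  unify Bool ~ Bool
  unify Int ~ Int
  unify Bool ~ Bool
  unify Int ~ Int
  unify Int ~ Int
  unify Int ~ Int

Answer: Int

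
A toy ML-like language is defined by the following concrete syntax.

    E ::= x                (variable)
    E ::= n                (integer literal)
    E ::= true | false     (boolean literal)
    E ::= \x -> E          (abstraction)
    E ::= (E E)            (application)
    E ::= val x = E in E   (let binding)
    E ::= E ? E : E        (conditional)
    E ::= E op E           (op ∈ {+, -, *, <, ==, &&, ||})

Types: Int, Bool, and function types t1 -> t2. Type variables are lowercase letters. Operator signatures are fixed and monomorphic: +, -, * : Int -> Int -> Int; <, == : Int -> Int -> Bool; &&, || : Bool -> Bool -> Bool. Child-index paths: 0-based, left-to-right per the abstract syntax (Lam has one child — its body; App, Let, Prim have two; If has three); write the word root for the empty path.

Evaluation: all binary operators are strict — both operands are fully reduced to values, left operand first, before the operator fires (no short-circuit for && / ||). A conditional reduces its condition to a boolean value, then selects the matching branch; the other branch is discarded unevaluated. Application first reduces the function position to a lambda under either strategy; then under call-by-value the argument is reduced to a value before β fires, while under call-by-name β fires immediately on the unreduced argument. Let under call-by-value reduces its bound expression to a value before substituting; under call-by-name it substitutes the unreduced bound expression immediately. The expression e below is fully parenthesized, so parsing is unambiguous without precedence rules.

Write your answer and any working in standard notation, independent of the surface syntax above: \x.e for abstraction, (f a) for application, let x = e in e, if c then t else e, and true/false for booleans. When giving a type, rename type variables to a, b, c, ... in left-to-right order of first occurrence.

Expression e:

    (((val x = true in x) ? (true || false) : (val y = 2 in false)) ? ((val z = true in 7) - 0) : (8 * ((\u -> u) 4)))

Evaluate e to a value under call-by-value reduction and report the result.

Answer: 7

Derivation:
step 0: (if (if (let x = true in x) then (true || false) else (let y = 2 in false)) then ((let z = true in 7) - 0) else (8 * ((\u.u) 4)))
step 1: [let@0.0] (if (if true then (true || false) else (let y = 2 in false)) then ((let z = true in 7) - 0) else (8 * ((\u.u) 4)))
step 2: [if@0] (if (true || false) then ((let z = true in 7) - 0) else (8 * ((\u.u) 4)))
step 3: [delta@0] (if true then ((let z = true in 7) - 0) else (8 * ((\u.u) 4)))
step 4: [if@root] ((let z = true in 7) - 0)
step 5: [let@0] (7 - 0)
step 6: [delta@root] 7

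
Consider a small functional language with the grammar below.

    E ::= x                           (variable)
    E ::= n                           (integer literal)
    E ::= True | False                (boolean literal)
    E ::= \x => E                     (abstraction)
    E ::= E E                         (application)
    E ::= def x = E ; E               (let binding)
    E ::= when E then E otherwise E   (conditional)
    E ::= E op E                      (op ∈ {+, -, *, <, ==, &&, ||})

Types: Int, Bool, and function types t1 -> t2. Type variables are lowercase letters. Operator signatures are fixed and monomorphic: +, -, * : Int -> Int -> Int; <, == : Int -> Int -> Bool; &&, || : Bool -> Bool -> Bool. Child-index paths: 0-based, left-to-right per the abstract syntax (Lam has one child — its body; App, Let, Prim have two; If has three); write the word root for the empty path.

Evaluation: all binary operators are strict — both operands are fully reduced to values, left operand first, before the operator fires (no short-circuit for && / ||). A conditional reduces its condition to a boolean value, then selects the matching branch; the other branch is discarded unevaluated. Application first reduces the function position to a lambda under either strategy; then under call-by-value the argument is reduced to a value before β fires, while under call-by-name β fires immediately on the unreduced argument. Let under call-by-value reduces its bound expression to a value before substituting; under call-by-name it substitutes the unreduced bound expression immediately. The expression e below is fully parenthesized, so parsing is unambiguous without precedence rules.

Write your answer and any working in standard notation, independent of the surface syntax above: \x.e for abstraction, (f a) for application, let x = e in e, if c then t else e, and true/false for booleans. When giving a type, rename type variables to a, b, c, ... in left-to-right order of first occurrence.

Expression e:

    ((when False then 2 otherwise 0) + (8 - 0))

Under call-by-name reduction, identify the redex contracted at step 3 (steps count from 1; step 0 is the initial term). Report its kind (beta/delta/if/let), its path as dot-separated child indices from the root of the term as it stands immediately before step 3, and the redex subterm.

Answer: delta at root : (0 + 8)

Derivation:
step 0: ((if false then 2 else 0) + (8 - 0))
step 1: [if@0] (0 + (8 - 0))
step 2: [delta@1] (0 + 8)
step 3: [delta@root] 8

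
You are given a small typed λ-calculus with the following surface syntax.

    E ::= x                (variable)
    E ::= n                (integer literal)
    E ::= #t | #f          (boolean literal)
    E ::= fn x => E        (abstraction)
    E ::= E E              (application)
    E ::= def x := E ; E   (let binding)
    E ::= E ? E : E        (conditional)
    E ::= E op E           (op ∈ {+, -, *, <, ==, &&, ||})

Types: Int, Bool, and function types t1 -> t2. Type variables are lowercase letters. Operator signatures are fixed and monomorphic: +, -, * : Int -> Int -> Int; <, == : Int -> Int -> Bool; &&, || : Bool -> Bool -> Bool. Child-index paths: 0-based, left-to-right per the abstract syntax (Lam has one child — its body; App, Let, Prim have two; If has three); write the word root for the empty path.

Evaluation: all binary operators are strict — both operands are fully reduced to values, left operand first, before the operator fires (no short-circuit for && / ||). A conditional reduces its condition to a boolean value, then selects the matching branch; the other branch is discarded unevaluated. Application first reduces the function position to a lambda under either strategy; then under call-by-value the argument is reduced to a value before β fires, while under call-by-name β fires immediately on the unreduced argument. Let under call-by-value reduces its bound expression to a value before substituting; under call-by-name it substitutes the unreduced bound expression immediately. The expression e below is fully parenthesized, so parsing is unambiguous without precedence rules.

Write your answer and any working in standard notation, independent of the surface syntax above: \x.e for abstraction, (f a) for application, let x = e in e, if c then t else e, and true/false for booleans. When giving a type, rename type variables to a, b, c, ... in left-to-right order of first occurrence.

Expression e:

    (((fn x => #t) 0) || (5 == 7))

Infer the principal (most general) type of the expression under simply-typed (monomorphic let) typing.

Answer: Bool

Derivation:
\x._ : a -> Bool
  unify a -> Bool ~ Int -> b
  unify a ~ Int
  unify Bool ~ b
_ _ : Bool
  unify Bool ~ Bool
  unify Int ~ Int
  unify Int ~ Int
  unify Bool ~ Bool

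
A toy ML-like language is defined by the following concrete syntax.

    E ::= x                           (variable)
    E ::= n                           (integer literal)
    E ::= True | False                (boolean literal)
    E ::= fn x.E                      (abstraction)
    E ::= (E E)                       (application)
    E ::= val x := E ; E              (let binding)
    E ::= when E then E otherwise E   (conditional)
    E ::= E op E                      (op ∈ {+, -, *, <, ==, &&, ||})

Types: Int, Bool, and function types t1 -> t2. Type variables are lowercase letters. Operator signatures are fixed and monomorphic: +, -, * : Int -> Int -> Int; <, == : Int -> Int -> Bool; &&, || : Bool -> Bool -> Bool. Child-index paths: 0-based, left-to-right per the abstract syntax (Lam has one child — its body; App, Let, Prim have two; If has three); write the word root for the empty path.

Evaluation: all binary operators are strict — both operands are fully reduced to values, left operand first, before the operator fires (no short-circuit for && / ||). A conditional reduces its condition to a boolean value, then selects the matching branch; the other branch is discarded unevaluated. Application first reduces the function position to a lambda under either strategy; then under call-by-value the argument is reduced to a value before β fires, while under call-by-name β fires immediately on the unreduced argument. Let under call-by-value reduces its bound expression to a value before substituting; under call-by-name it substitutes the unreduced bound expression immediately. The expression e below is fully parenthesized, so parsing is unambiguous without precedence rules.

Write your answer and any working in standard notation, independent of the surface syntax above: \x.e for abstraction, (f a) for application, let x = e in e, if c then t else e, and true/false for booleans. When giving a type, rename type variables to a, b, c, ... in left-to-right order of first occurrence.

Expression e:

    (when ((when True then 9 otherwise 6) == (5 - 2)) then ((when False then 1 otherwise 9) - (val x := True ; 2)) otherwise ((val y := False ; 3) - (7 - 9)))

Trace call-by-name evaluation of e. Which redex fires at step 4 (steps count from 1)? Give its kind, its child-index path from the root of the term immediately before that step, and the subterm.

Working:
step 0: (if ((if true then 9 else 6) == (5 - 2)) then ((if false then 1 else 9) - (let x = true in 2)) else ((let y = false in 3) - (7 - 9)))
step 1: [if@0.0] (if (9 == (5 - 2)) then ((if false then 1 else 9) - (let x = true in 2)) else ((let y = false in 3) - (7 - 9)))
step 2: [delta@0.1] (if (9 == 3) then ((if false then 1 else 9) - (let x = true in 2)) else ((let y = false in 3) - (7 - 9)))
step 3: [delta@0] (if false then ((if false then 1 else 9) - (let x = true in 2)) else ((let y = false in 3) - (7 - 9)))
step 4: [if@root] ((let y = false in 3) - (7 - 9))

Answer: if at root : (if false then ((if false then 1 else 9) - (let x = true in 2)) else ((let y = false in 3) - (7 - 9)))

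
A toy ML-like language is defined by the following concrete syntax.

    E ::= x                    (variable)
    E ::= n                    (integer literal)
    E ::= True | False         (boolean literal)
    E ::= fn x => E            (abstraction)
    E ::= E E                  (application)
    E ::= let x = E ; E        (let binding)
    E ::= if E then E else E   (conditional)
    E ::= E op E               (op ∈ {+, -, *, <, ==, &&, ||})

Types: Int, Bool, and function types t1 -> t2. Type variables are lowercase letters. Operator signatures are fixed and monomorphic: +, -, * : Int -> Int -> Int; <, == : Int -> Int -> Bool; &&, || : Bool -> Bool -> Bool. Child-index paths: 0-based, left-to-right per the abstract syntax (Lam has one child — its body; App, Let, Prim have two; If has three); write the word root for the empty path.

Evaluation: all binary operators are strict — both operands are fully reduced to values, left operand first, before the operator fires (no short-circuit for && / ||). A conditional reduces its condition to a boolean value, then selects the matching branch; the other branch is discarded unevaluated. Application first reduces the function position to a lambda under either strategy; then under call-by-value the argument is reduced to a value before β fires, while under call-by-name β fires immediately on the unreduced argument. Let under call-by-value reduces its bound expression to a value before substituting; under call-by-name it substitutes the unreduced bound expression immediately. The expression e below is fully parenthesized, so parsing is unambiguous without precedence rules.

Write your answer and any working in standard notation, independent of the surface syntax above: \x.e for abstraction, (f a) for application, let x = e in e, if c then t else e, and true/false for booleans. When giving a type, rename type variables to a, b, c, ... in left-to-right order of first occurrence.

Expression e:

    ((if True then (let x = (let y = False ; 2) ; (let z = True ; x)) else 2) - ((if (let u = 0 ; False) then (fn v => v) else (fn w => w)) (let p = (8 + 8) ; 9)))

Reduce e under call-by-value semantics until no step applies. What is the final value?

Working:
step 0: ((if true then (let x = (let y = false in 2) in (let z = true in x)) else 2) - ((if (let u = 0 in false) then (\v.v) else (\w.w)) (let p = (8 + 8) in 9)))
step 1: [if@0] ((let x = (let y = false in 2) in (let z = true in x)) - ((if (let u = 0 in false) then (\v.v) else (\w.w)) (let p = (8 + 8) in 9)))
step 2: [let@0.0] ((let x = 2 in (let z = true in x)) - ((if (let u = 0 in false) then (\v.v) else (\w.w)) (let p = (8 + 8) in 9)))
step 3: [let@0] ((let z = true in 2) - ((if (let u = 0 in false) then (\v.v) else (\w.w)) (let p = (8 + 8) in 9)))
step 4: [let@0] (2 - ((if (let u = 0 in false) then (\v.v) else (\w.w)) (let p = (8 + 8) in 9)))
step 5: [let@1.0.0] (2 - ((if false then (\v.v) else (\w.w)) (let p = (8 + 8) in 9)))
step 6: [if@1.0] (2 - ((\w.w) (let p = (8 + 8) in 9)))
step 7: [delta@1.1.0] (2 - ((\w.w) (let p = 16 in 9)))
step 8: [let@1.1] (2 - ((\w.w) 9))
step 9: [beta@1] (2 - 9)
step 10: [delta@root] -7

Answer: -7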